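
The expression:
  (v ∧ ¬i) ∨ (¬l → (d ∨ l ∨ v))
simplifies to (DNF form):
d ∨ l ∨ v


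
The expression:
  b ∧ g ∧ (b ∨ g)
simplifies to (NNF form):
b ∧ g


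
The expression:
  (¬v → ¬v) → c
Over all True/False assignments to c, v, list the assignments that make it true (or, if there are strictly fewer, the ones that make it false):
is true only for:
  c=True, v=False;
  c=True, v=True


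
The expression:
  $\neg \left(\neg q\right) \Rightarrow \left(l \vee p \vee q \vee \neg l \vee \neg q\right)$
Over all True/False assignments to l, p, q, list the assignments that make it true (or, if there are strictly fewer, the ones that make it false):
is always true.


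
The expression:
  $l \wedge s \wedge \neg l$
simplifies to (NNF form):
$\text{False}$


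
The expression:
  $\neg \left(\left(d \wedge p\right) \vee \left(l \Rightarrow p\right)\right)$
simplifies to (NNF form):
$l \wedge \neg p$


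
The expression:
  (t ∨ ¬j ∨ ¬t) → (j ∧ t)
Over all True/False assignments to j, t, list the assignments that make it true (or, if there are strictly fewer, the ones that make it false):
is true only for:
  j=True, t=True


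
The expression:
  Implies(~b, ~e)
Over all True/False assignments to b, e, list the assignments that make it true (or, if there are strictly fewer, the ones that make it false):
is false only for:
  b=False, e=True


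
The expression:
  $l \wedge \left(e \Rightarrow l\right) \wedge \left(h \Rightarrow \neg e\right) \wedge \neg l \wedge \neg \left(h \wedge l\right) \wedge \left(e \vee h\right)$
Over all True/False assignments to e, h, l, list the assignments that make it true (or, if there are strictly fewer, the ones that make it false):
is never true.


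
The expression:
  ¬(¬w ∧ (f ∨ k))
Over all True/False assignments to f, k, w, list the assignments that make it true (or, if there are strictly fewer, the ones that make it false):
is false only for:
  f=False, k=True, w=False;
  f=True, k=False, w=False;
  f=True, k=True, w=False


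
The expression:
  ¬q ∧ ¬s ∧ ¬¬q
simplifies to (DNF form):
False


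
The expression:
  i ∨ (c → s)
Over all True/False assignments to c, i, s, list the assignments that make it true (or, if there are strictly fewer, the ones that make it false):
is false only for:
  c=True, i=False, s=False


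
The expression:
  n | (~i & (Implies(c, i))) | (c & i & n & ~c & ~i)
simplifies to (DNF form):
n | (~c & ~i)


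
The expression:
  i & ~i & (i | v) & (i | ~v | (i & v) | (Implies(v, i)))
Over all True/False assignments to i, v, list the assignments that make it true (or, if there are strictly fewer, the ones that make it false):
is never true.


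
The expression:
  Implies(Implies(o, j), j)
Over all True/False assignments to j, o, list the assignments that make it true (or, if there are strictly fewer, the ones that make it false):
is false only for:
  j=False, o=False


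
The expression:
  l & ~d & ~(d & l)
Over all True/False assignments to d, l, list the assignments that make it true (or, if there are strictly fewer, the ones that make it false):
is true only for:
  d=False, l=True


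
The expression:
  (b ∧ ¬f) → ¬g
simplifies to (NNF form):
f ∨ ¬b ∨ ¬g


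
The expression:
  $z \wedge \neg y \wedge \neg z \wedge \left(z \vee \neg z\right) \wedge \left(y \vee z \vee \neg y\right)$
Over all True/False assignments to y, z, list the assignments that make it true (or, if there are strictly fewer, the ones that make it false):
is never true.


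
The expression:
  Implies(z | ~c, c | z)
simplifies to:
c | z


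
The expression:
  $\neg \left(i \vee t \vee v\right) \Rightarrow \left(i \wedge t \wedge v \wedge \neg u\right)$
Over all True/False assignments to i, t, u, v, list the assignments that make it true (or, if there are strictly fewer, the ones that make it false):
is false only for:
  i=False, t=False, u=False, v=False;
  i=False, t=False, u=True, v=False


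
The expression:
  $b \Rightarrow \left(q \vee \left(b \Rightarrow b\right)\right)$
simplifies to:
$\text{True}$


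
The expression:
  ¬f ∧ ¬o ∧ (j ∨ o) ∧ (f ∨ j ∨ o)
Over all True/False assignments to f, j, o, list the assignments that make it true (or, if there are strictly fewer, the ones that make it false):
is true only for:
  f=False, j=True, o=False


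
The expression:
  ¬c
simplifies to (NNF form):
¬c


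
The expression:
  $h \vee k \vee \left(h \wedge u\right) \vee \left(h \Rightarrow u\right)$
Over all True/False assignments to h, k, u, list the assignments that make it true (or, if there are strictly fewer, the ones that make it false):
is always true.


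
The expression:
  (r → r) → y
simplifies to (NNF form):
y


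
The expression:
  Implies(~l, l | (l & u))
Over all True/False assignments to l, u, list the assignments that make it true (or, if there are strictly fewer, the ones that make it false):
is true only for:
  l=True, u=False;
  l=True, u=True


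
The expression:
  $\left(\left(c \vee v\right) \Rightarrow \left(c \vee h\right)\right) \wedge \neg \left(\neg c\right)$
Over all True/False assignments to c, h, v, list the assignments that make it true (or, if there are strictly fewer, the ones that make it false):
is true only for:
  c=True, h=False, v=False;
  c=True, h=False, v=True;
  c=True, h=True, v=False;
  c=True, h=True, v=True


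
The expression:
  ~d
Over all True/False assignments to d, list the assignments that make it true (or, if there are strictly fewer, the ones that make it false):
is true only for:
  d=False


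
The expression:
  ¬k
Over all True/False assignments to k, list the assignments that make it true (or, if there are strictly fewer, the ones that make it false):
is true only for:
  k=False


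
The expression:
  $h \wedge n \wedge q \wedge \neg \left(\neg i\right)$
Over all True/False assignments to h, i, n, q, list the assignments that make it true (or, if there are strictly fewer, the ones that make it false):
is true only for:
  h=True, i=True, n=True, q=True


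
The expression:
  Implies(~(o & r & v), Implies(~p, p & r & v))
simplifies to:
p | (o & r & v)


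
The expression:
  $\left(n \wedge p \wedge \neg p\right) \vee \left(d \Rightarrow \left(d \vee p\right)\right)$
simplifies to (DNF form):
$\text{True}$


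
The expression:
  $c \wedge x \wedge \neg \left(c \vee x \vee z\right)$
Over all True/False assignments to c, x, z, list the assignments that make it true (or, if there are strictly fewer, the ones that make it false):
is never true.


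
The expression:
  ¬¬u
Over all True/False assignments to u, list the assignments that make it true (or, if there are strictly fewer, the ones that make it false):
is true only for:
  u=True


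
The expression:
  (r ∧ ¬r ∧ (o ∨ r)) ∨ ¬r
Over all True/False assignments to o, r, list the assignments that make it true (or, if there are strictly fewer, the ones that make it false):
is true only for:
  o=False, r=False;
  o=True, r=False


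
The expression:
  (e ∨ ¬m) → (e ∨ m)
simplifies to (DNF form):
e ∨ m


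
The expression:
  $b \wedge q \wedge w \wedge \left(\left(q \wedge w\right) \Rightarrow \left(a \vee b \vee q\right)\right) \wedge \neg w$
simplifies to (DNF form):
$\text{False}$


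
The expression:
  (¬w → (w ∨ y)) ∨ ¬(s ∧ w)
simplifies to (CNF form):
True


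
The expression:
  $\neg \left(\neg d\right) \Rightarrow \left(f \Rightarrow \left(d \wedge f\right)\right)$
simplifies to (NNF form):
$\text{True}$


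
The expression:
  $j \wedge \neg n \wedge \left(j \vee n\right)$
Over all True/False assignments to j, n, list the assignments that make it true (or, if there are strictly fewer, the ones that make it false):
is true only for:
  j=True, n=False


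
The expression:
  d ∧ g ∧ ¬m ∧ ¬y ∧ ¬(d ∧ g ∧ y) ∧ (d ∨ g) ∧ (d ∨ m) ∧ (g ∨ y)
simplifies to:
d ∧ g ∧ ¬m ∧ ¬y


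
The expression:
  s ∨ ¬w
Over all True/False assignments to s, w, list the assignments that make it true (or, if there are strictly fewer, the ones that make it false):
is false only for:
  s=False, w=True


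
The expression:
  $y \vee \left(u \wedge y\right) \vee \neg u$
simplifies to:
$y \vee \neg u$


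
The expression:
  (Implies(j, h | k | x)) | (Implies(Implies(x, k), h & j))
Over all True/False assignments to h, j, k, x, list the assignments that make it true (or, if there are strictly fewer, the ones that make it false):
is false only for:
  h=False, j=True, k=False, x=False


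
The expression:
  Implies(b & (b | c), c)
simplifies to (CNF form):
c | ~b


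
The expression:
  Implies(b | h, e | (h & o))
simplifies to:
e | (h & o) | (~b & ~h)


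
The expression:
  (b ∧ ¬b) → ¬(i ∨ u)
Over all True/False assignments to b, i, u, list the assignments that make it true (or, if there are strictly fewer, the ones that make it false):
is always true.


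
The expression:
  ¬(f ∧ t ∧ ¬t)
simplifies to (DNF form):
True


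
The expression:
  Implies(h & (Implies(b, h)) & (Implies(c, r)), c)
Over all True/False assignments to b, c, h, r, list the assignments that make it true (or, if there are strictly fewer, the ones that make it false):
is false only for:
  b=False, c=False, h=True, r=False;
  b=False, c=False, h=True, r=True;
  b=True, c=False, h=True, r=False;
  b=True, c=False, h=True, r=True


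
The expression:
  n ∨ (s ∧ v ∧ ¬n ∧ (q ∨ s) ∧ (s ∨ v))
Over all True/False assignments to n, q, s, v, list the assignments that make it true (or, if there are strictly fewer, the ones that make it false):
is false only for:
  n=False, q=False, s=False, v=False;
  n=False, q=False, s=False, v=True;
  n=False, q=False, s=True, v=False;
  n=False, q=True, s=False, v=False;
  n=False, q=True, s=False, v=True;
  n=False, q=True, s=True, v=False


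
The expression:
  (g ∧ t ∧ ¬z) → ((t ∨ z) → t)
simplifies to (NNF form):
True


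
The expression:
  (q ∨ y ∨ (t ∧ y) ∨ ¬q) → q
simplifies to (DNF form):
q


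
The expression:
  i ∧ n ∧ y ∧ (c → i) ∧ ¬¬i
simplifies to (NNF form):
i ∧ n ∧ y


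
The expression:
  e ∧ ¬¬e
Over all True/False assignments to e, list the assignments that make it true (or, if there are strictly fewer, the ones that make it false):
is true only for:
  e=True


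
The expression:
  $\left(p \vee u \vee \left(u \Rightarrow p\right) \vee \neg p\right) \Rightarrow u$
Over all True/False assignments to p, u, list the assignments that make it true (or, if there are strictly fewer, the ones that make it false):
is true only for:
  p=False, u=True;
  p=True, u=True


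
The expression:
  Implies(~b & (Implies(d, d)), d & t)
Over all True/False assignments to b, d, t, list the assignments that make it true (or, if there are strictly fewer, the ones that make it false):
is false only for:
  b=False, d=False, t=False;
  b=False, d=False, t=True;
  b=False, d=True, t=False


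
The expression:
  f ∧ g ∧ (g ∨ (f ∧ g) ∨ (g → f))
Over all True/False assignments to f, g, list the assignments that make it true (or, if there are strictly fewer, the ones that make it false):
is true only for:
  f=True, g=True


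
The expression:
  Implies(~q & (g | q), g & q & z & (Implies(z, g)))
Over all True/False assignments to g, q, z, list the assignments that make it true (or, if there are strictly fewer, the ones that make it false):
is false only for:
  g=True, q=False, z=False;
  g=True, q=False, z=True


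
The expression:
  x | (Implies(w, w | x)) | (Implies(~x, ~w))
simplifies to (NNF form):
True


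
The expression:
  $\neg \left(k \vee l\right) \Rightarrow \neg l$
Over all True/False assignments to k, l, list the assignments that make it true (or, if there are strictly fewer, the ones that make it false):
is always true.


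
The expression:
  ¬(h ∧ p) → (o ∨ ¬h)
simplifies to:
o ∨ p ∨ ¬h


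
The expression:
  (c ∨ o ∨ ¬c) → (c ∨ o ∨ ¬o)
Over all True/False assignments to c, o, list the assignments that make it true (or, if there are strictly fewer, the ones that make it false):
is always true.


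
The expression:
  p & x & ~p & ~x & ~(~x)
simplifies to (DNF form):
False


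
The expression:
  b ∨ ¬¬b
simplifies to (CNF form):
b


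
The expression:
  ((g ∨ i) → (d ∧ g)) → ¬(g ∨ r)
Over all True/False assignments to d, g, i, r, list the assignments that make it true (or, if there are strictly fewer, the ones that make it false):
is false only for:
  d=False, g=False, i=False, r=True;
  d=True, g=False, i=False, r=True;
  d=True, g=True, i=False, r=False;
  d=True, g=True, i=False, r=True;
  d=True, g=True, i=True, r=False;
  d=True, g=True, i=True, r=True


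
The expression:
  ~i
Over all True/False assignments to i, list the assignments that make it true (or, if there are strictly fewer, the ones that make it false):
is true only for:
  i=False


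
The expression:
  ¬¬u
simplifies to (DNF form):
u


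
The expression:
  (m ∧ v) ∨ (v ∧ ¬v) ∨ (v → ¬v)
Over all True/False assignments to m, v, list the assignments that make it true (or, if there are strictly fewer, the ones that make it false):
is false only for:
  m=False, v=True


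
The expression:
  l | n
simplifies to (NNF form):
l | n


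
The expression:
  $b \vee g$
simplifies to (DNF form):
$b \vee g$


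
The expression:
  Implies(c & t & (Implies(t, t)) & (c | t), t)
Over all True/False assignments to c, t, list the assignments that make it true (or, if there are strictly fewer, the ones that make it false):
is always true.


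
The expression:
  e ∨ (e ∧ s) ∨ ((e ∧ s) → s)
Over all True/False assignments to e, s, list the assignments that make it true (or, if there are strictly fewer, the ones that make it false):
is always true.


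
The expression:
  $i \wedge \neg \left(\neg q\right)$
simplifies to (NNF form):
$i \wedge q$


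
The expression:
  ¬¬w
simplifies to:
w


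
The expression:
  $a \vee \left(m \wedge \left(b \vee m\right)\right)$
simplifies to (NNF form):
$a \vee m$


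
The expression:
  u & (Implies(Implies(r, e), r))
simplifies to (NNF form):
r & u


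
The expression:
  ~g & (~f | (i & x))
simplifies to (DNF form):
(~f & ~g) | (i & x & ~g)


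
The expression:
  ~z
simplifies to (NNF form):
~z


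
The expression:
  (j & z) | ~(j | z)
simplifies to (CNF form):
(j | ~z) & (z | ~j)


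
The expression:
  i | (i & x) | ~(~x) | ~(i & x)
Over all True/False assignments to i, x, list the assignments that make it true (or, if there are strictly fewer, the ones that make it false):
is always true.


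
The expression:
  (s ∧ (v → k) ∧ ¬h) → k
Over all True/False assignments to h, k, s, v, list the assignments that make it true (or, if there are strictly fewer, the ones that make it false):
is false only for:
  h=False, k=False, s=True, v=False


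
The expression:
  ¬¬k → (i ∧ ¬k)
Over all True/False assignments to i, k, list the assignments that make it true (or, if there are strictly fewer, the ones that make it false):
is true only for:
  i=False, k=False;
  i=True, k=False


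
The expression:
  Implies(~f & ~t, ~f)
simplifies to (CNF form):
True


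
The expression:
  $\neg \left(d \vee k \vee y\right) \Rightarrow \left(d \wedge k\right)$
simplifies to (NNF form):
$d \vee k \vee y$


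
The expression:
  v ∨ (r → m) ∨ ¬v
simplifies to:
True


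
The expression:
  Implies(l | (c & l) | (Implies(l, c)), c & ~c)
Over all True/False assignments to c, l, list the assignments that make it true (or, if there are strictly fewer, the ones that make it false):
is never true.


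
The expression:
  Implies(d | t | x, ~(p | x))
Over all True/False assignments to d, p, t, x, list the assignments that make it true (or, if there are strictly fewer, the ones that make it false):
is true only for:
  d=False, p=False, t=False, x=False;
  d=False, p=False, t=True, x=False;
  d=False, p=True, t=False, x=False;
  d=True, p=False, t=False, x=False;
  d=True, p=False, t=True, x=False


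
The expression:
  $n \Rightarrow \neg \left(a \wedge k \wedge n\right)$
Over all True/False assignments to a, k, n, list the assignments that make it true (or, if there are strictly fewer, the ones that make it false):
is false only for:
  a=True, k=True, n=True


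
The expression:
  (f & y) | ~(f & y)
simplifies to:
True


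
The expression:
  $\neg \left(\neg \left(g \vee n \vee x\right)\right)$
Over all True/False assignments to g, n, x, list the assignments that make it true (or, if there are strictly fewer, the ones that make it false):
is false only for:
  g=False, n=False, x=False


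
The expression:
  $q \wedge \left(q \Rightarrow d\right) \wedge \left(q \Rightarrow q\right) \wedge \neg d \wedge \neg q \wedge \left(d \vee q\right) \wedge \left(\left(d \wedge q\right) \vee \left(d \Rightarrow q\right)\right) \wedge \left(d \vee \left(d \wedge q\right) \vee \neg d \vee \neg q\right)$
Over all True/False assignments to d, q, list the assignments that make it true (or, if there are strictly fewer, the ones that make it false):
is never true.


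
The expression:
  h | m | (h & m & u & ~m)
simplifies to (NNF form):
h | m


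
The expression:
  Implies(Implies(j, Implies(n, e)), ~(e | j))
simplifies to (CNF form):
~e & (n | ~j)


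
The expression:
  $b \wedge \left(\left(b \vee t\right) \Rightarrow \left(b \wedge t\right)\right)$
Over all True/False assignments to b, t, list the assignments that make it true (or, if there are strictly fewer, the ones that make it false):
is true only for:
  b=True, t=True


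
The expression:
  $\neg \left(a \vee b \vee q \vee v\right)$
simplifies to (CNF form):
$\neg a \wedge \neg b \wedge \neg q \wedge \neg v$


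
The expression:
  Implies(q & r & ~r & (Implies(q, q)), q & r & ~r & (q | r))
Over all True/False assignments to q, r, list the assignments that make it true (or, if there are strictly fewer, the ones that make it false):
is always true.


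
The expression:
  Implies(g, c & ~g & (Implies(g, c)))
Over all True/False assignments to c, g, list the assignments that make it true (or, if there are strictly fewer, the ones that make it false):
is true only for:
  c=False, g=False;
  c=True, g=False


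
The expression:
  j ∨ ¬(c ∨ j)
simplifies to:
j ∨ ¬c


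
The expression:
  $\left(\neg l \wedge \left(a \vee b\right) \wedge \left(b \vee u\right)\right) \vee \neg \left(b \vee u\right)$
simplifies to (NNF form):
$\left(a \wedge \neg l\right) \vee \left(b \wedge \neg l\right) \vee \left(\neg b \wedge \neg u\right)$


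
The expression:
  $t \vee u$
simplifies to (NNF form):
$t \vee u$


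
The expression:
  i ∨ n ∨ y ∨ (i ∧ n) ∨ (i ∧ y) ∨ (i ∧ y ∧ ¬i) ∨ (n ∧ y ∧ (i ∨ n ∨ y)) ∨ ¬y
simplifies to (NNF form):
True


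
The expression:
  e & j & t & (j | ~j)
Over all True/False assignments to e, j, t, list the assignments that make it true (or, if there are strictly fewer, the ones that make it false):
is true only for:
  e=True, j=True, t=True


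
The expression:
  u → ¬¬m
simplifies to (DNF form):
m ∨ ¬u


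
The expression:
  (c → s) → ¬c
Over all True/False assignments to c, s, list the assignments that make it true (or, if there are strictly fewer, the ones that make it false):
is false only for:
  c=True, s=True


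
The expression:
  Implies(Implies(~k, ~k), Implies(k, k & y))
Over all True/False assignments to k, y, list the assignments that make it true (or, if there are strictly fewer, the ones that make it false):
is false only for:
  k=True, y=False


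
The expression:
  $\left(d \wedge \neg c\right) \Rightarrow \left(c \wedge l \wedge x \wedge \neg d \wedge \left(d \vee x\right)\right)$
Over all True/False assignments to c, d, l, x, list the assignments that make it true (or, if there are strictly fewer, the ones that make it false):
is false only for:
  c=False, d=True, l=False, x=False;
  c=False, d=True, l=False, x=True;
  c=False, d=True, l=True, x=False;
  c=False, d=True, l=True, x=True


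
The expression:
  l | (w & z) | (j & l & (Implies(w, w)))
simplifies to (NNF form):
l | (w & z)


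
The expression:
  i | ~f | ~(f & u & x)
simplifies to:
i | ~f | ~u | ~x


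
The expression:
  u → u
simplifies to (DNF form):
True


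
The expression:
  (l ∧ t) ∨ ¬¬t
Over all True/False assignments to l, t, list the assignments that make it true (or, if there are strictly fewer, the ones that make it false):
is true only for:
  l=False, t=True;
  l=True, t=True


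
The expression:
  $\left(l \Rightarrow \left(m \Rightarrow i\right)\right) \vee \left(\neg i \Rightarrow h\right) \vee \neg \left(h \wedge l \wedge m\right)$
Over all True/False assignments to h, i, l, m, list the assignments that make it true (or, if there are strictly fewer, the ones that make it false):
is always true.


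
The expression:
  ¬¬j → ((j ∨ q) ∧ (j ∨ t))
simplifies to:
True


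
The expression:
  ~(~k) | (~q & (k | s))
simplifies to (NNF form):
k | (s & ~q)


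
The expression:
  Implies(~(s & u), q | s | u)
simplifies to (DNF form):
q | s | u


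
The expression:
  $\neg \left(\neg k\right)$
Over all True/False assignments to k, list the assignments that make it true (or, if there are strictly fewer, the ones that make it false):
is true only for:
  k=True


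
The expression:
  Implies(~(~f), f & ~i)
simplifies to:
~f | ~i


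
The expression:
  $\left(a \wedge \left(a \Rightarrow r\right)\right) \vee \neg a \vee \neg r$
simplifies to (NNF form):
$\text{True}$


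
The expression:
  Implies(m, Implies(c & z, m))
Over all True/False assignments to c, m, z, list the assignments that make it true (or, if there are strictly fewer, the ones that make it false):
is always true.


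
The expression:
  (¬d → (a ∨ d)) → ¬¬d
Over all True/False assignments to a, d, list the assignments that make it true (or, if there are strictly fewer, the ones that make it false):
is false only for:
  a=True, d=False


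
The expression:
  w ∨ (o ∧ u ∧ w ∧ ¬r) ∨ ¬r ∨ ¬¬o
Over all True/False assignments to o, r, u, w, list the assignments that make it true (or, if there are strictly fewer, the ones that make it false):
is false only for:
  o=False, r=True, u=False, w=False;
  o=False, r=True, u=True, w=False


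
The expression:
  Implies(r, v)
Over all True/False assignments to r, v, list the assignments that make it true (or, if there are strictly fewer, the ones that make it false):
is false only for:
  r=True, v=False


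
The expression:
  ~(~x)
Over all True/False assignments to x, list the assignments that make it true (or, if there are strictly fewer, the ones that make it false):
is true only for:
  x=True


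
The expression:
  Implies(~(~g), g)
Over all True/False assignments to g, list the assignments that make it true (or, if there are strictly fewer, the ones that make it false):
is always true.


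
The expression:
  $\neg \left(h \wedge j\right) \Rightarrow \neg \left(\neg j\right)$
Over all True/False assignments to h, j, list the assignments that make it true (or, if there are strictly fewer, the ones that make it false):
is true only for:
  h=False, j=True;
  h=True, j=True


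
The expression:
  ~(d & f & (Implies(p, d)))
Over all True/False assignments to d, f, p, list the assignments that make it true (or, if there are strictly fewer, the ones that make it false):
is false only for:
  d=True, f=True, p=False;
  d=True, f=True, p=True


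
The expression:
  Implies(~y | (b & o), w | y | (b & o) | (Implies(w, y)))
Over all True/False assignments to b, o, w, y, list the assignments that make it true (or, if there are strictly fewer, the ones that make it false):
is always true.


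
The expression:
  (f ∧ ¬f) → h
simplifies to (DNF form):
True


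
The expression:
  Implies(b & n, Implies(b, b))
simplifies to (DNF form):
True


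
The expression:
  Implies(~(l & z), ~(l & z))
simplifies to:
True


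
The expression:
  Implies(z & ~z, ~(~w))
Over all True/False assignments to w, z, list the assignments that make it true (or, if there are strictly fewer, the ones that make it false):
is always true.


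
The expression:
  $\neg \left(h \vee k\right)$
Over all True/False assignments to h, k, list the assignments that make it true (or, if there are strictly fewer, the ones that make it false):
is true only for:
  h=False, k=False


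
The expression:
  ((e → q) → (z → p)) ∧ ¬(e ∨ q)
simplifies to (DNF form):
(p ∧ ¬e ∧ ¬q) ∨ (¬e ∧ ¬q ∧ ¬z)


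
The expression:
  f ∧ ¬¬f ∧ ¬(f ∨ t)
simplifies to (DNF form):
False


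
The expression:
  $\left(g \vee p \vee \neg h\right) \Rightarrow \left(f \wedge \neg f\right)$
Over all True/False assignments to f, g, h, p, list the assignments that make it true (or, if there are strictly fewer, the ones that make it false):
is true only for:
  f=False, g=False, h=True, p=False;
  f=True, g=False, h=True, p=False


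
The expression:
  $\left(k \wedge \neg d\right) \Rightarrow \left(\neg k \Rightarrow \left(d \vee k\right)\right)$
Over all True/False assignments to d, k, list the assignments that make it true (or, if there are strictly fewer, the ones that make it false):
is always true.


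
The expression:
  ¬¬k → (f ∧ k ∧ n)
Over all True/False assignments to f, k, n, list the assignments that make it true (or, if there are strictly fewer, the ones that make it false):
is false only for:
  f=False, k=True, n=False;
  f=False, k=True, n=True;
  f=True, k=True, n=False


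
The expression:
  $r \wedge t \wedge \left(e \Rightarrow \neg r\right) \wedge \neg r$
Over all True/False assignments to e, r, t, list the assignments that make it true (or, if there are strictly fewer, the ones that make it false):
is never true.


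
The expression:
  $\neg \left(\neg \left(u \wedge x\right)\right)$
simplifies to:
$u \wedge x$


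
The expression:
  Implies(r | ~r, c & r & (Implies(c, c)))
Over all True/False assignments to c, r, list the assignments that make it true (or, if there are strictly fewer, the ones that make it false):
is true only for:
  c=True, r=True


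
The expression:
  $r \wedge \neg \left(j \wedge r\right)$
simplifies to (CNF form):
$r \wedge \neg j$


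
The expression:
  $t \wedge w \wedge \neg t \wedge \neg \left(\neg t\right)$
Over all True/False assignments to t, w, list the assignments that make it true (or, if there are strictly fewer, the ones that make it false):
is never true.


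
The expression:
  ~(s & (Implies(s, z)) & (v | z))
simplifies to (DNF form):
~s | ~z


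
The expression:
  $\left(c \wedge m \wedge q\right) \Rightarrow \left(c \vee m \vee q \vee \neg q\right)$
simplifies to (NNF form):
$\text{True}$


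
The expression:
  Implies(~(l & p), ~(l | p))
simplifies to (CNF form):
(l | ~p) & (p | ~l)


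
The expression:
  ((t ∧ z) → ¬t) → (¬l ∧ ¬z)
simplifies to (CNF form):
(t ∨ ¬z) ∧ (z ∨ ¬l)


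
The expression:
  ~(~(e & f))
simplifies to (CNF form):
e & f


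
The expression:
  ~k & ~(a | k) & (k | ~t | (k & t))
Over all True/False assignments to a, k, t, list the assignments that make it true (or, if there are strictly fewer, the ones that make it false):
is true only for:
  a=False, k=False, t=False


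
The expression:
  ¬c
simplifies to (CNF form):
¬c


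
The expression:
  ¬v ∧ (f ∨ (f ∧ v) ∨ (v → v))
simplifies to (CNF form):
¬v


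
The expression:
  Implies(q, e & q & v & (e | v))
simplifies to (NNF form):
~q | (e & v)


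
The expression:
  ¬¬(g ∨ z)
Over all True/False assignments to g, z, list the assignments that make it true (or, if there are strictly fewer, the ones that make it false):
is false only for:
  g=False, z=False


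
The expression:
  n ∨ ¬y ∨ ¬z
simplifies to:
n ∨ ¬y ∨ ¬z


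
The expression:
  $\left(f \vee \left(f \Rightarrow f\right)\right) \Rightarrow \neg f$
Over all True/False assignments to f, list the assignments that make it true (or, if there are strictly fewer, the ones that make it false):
is true only for:
  f=False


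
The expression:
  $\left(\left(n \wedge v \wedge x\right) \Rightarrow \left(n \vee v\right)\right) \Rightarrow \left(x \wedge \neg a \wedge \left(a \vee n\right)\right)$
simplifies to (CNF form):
$n \wedge x \wedge \neg a$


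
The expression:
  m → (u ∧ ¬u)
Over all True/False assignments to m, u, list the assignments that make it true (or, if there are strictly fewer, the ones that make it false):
is true only for:
  m=False, u=False;
  m=False, u=True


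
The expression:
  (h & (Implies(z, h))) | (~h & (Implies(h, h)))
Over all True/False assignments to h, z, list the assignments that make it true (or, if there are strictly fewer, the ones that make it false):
is always true.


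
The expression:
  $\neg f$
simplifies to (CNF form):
$\neg f$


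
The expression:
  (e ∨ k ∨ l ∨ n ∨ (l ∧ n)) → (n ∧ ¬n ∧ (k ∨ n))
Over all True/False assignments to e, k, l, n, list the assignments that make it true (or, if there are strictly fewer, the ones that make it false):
is true only for:
  e=False, k=False, l=False, n=False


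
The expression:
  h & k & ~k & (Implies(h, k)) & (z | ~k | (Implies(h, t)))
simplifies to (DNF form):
False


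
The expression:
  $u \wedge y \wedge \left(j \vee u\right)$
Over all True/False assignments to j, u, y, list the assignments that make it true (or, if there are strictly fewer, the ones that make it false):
is true only for:
  j=False, u=True, y=True;
  j=True, u=True, y=True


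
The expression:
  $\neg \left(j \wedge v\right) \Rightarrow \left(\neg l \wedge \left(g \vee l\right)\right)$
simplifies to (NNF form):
$\left(g \wedge \neg l\right) \vee \left(j \wedge v\right)$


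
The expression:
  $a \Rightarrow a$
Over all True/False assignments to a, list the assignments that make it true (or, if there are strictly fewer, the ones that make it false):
is always true.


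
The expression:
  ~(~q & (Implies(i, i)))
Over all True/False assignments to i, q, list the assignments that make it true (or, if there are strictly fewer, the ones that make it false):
is true only for:
  i=False, q=True;
  i=True, q=True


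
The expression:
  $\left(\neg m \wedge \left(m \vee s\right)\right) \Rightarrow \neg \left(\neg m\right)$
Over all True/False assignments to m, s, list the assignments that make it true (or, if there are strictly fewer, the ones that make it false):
is false only for:
  m=False, s=True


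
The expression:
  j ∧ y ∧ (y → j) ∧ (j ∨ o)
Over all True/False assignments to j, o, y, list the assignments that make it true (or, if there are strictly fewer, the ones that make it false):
is true only for:
  j=True, o=False, y=True;
  j=True, o=True, y=True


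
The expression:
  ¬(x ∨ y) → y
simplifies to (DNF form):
x ∨ y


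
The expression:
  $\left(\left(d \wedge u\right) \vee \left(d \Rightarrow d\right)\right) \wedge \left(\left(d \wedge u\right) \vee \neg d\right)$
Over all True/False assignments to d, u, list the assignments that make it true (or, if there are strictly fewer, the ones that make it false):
is false only for:
  d=True, u=False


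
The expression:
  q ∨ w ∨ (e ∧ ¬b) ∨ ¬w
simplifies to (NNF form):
True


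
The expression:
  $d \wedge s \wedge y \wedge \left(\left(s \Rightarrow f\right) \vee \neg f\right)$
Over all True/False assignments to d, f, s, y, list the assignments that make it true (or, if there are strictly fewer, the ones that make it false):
is true only for:
  d=True, f=False, s=True, y=True;
  d=True, f=True, s=True, y=True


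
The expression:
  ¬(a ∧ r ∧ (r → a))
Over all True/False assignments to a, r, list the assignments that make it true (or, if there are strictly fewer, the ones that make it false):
is false only for:
  a=True, r=True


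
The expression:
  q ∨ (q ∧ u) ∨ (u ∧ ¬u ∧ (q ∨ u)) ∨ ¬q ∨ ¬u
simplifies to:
True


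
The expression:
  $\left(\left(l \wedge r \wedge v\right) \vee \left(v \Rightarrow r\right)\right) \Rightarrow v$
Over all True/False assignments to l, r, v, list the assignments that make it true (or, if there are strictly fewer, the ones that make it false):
is true only for:
  l=False, r=False, v=True;
  l=False, r=True, v=True;
  l=True, r=False, v=True;
  l=True, r=True, v=True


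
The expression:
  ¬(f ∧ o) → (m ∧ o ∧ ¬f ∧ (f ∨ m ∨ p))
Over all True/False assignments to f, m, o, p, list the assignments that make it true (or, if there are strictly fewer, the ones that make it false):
is true only for:
  f=False, m=True, o=True, p=False;
  f=False, m=True, o=True, p=True;
  f=True, m=False, o=True, p=False;
  f=True, m=False, o=True, p=True;
  f=True, m=True, o=True, p=False;
  f=True, m=True, o=True, p=True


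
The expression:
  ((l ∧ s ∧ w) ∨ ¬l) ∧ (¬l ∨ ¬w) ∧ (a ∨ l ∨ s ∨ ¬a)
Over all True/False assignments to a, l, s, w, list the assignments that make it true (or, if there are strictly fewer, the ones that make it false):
is true only for:
  a=False, l=False, s=False, w=False;
  a=False, l=False, s=False, w=True;
  a=False, l=False, s=True, w=False;
  a=False, l=False, s=True, w=True;
  a=True, l=False, s=False, w=False;
  a=True, l=False, s=False, w=True;
  a=True, l=False, s=True, w=False;
  a=True, l=False, s=True, w=True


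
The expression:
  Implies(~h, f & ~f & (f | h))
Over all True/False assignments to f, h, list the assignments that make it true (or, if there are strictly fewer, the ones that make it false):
is true only for:
  f=False, h=True;
  f=True, h=True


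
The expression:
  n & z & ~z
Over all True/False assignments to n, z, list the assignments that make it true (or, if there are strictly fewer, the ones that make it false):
is never true.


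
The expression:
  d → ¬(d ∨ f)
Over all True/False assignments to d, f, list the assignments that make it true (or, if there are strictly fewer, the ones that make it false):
is true only for:
  d=False, f=False;
  d=False, f=True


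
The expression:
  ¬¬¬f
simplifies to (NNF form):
¬f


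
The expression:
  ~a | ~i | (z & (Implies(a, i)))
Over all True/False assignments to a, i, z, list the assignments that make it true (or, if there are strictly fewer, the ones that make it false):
is false only for:
  a=True, i=True, z=False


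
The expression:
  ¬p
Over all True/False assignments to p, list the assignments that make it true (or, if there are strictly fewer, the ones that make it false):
is true only for:
  p=False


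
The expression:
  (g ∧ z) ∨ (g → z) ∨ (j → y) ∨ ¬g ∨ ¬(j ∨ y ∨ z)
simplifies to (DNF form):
y ∨ z ∨ ¬g ∨ ¬j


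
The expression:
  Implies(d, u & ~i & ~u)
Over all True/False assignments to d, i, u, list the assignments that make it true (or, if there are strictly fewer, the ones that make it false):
is true only for:
  d=False, i=False, u=False;
  d=False, i=False, u=True;
  d=False, i=True, u=False;
  d=False, i=True, u=True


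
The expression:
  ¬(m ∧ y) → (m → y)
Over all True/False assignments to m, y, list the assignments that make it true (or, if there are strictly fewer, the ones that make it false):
is false only for:
  m=True, y=False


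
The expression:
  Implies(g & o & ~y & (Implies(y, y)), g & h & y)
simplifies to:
y | ~g | ~o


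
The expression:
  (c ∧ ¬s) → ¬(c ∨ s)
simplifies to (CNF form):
s ∨ ¬c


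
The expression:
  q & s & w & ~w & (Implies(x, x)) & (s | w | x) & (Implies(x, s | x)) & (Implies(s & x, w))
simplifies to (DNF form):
False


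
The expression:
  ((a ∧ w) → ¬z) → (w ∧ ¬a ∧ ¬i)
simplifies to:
w ∧ (a ∨ ¬i) ∧ (z ∨ ¬a)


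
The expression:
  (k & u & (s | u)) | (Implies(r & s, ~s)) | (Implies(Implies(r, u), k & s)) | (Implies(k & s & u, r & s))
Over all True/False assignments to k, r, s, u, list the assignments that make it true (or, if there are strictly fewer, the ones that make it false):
is always true.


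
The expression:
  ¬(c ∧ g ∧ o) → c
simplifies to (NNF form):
c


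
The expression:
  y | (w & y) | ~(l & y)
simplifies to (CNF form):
True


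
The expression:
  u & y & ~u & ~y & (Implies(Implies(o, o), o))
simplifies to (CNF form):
False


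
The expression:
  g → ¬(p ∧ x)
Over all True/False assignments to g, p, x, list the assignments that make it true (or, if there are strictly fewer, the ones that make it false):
is false only for:
  g=True, p=True, x=True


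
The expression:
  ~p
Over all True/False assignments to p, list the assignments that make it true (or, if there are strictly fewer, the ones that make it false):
is true only for:
  p=False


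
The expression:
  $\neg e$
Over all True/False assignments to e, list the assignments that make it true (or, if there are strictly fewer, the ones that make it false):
is true only for:
  e=False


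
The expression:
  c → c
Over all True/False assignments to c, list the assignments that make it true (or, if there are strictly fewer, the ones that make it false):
is always true.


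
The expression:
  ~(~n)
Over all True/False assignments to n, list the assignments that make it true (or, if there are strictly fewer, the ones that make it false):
is true only for:
  n=True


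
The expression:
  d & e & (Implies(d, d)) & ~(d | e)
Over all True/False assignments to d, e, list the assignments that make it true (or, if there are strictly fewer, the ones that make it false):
is never true.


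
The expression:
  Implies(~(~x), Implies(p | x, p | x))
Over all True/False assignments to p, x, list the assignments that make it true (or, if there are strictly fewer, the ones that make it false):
is always true.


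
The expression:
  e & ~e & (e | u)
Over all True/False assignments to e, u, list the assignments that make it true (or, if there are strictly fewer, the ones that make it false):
is never true.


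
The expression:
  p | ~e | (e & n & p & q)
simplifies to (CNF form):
p | ~e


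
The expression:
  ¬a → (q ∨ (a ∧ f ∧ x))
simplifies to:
a ∨ q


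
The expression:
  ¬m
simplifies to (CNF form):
¬m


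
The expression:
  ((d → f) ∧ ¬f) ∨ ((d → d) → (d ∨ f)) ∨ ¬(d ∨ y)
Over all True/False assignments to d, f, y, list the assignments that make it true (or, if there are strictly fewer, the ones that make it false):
is always true.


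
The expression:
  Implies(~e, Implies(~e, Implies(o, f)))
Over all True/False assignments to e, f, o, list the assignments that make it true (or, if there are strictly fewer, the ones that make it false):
is false only for:
  e=False, f=False, o=True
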